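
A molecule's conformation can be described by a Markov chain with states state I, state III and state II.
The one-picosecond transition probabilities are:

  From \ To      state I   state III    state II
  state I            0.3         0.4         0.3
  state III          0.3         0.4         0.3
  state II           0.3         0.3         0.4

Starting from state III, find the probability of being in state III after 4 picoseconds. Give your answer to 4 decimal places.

0.3667

Propagate the distribution vector 4 picoseconds from state III.
After 0 picoseconds: (0.0000, 1.0000, 0.0000)
After 1 picosecond: (0.3000, 0.4000, 0.3000)
After 2 picoseconds: (0.3000, 0.3700, 0.3300)
After 3 picoseconds: (0.3000, 0.3670, 0.3330)
After 4 picoseconds: (0.3000, 0.3667, 0.3333)
P(in state III after 4 picoseconds) = 0.3667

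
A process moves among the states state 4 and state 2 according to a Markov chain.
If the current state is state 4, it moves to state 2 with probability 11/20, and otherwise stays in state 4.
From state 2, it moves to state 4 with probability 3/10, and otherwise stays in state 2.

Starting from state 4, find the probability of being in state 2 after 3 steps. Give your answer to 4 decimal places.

Propagate the distribution vector 3 steps from state 4.
After 0 steps: (1.0000, 0.0000)
After 1 step: (0.4500, 0.5500)
After 2 steps: (0.3675, 0.6325)
After 3 steps: (0.3551, 0.6449)
P(in state 2 after 3 steps) = 0.6449

0.6449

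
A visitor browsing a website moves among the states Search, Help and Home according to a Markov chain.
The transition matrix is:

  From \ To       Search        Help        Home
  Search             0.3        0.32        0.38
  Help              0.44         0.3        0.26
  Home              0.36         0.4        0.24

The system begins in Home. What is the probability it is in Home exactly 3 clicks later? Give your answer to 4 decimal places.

0.2985

Propagate the distribution vector 3 clicks from Home.
After 0 clicks: (0.0000, 0.0000, 1.0000)
After 1 click: (0.3600, 0.4000, 0.2400)
After 2 clicks: (0.3704, 0.3312, 0.2984)
After 3 clicks: (0.3643, 0.3372, 0.2985)
P(in Home after 3 clicks) = 0.2985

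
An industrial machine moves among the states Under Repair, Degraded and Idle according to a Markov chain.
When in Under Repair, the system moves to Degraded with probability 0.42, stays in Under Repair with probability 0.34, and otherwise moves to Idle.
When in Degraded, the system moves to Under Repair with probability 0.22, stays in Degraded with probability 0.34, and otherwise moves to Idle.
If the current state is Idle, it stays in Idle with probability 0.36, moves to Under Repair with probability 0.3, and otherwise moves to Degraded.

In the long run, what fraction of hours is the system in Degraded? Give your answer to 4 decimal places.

0.3626

Let the stationary distribution be π with π = πP and π_1 + π_2 + π_3 = 1.
π_1 = 0.34·π_1 + 0.22·π_2 + 0.3·π_3
π_2 = 0.42·π_1 + 0.34·π_2 + 0.34·π_3
Solving with the normalization constraint gives π = (0.2823, 0.3626, 0.3551).
So the stationary probability of Degraded is 0.3626.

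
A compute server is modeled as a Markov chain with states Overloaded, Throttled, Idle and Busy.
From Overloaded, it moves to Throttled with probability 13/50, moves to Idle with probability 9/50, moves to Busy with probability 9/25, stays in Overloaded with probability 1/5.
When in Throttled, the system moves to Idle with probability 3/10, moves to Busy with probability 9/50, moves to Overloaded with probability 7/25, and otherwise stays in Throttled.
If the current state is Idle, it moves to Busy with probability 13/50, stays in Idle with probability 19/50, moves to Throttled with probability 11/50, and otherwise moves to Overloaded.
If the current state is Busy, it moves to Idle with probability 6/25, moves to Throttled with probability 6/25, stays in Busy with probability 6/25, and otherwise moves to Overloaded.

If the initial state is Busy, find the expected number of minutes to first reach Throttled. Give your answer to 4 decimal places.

4.1800

Let t(s) be the expected number of minutes to first reach Throttled from state s, with t(Throttled) = 0. Conditioning on the first minute:
t(Overloaded) = 1 + 0.2·t(Overloaded) + 0.18·t(Idle) + 0.36·t(Busy)
t(Idle) = 1 + 0.14·t(Overloaded) + 0.38·t(Idle) + 0.26·t(Busy)
t(Busy) = 1 + 0.28·t(Overloaded) + 0.24·t(Idle) + 0.24·t(Busy)
Solving: t(Overloaded) = 4.0964, t(Idle) = 4.2908, t(Busy) = 4.1800.
Expected minutes from Busy to Throttled: 4.1800.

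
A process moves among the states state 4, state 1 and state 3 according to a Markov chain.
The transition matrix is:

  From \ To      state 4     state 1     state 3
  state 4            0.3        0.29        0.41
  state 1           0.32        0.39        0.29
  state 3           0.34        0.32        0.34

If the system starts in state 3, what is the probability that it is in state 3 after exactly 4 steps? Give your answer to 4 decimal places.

Propagate the distribution vector 4 steps from state 3.
After 0 steps: (0.0000, 0.0000, 1.0000)
After 1 step: (0.3400, 0.3200, 0.3400)
After 2 steps: (0.3200, 0.3322, 0.3478)
After 3 steps: (0.3206, 0.3337, 0.3458)
After 4 steps: (0.3205, 0.3337, 0.3458)
P(in state 3 after 4 steps) = 0.3458

0.3458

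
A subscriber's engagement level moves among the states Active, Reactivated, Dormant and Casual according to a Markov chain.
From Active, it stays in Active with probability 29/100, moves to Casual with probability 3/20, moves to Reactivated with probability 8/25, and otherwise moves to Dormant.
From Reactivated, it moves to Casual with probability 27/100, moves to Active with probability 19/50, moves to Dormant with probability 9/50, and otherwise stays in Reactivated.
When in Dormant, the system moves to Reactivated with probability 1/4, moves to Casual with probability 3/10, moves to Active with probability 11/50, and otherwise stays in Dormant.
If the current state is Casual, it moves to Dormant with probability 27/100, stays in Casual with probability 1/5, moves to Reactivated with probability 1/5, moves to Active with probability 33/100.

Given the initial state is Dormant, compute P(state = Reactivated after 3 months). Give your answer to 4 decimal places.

Propagate the distribution vector 3 months from Dormant.
After 0 months: (0.0000, 0.0000, 1.0000, 0.0000)
After 1 month: (0.2200, 0.2500, 0.2300, 0.3000)
After 2 months: (0.3084, 0.2304, 0.2317, 0.2295)
After 3 months: (0.3037, 0.2417, 0.2307, 0.2239)
P(in Reactivated after 3 months) = 0.2417

0.2417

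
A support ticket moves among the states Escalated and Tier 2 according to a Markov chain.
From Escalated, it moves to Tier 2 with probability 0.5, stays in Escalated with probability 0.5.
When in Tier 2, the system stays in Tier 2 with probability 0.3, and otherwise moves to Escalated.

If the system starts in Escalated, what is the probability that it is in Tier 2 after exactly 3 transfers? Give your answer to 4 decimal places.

Propagate the distribution vector 3 transfers from Escalated.
After 0 transfers: (1.0000, 0.0000)
After 1 transfer: (0.5000, 0.5000)
After 2 transfers: (0.6000, 0.4000)
After 3 transfers: (0.5800, 0.4200)
P(in Tier 2 after 3 transfers) = 0.4200

0.4200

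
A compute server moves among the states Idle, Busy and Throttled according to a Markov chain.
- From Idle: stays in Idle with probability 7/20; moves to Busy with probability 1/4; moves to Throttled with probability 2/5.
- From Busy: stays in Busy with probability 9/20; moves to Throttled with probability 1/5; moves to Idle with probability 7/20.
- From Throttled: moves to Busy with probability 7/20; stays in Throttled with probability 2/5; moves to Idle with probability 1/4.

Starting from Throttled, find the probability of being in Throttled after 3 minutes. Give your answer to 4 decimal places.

Propagate the distribution vector 3 minutes from Throttled.
After 0 minutes: (0.0000, 0.0000, 1.0000)
After 1 minute: (0.2500, 0.3500, 0.4000)
After 2 minutes: (0.3100, 0.3600, 0.3300)
After 3 minutes: (0.3170, 0.3550, 0.3280)
P(in Throttled after 3 minutes) = 0.3280

0.3280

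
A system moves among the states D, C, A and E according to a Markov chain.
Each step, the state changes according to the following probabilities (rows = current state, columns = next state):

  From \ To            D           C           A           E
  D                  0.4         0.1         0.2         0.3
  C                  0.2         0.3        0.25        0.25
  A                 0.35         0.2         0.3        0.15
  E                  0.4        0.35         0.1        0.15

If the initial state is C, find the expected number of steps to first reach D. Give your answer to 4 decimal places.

3.6252

Let t(s) be the expected number of steps to first reach D from state s, with t(D) = 0. Conditioning on the first step:
t(C) = 1 + 0.3·t(C) + 0.25·t(A) + 0.25·t(E)
t(A) = 1 + 0.2·t(C) + 0.3·t(A) + 0.15·t(E)
t(E) = 1 + 0.35·t(C) + 0.1·t(A) + 0.15·t(E)
Solving: t(C) = 3.6252, t(A) = 3.1148, t(E) = 3.0356.
Expected steps from C to D: 3.6252.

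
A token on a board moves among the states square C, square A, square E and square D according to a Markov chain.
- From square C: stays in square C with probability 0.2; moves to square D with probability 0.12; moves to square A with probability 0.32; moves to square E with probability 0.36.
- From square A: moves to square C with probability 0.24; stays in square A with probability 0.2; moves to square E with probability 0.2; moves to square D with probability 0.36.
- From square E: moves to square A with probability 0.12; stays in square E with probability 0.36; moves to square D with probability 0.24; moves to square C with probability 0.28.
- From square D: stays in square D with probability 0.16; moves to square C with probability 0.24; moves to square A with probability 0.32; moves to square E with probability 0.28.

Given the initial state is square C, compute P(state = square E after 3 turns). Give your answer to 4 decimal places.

Propagate the distribution vector 3 turns from square C.
After 0 turns: (1.0000, 0.0000, 0.0000, 0.0000)
After 1 turn: (0.2000, 0.3200, 0.3600, 0.1200)
After 2 turns: (0.2464, 0.2096, 0.2992, 0.2448)
After 3 turns: (0.2421, 0.2350, 0.3069, 0.2160)
P(in square E after 3 turns) = 0.3069

0.3069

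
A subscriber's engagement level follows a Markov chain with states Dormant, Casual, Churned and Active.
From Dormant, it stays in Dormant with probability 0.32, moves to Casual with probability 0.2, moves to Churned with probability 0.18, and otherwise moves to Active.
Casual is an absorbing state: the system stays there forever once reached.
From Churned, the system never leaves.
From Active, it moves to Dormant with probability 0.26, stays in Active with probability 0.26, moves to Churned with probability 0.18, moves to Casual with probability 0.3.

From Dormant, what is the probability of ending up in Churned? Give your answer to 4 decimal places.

Let h(s) be the probability of absorption at Churned starting from transient state s. Then h(Churned) = 1 and h(Casual) = 0. By first-step analysis:
h(Dormant) = 0.32·h(Dormant) + 0.2·0 + 0.18·1 + 0.3·h(Active)
h(Active) = 0.26·h(Dormant) + 0.3·0 + 0.18·1 + 0.26·h(Active)
Solving: h(Dormant) = 0.4403, h(Active) = 0.3979.
Starting from Dormant, the probability is 0.4403.

0.4403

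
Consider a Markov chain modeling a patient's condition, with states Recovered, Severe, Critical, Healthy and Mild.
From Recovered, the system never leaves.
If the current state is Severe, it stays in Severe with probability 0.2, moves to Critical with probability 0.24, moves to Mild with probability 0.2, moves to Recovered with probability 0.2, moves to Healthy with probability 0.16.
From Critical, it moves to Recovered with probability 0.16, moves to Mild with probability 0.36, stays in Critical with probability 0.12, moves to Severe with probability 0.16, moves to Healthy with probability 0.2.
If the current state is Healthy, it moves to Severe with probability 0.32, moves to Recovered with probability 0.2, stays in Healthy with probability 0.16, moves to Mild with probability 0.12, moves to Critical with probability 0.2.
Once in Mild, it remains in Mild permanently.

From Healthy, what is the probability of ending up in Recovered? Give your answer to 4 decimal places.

Let h(s) be the probability of absorption at Recovered starting from transient state s. Then h(Recovered) = 1 and h(Mild) = 0. By first-step analysis:
h(Severe) = 0.2·1 + 0.2·h(Severe) + 0.24·h(Critical) + 0.16·h(Healthy) + 0.2·0
h(Critical) = 0.16·1 + 0.16·h(Severe) + 0.12·h(Critical) + 0.2·h(Healthy) + 0.36·0
h(Healthy) = 0.2·1 + 0.32·h(Severe) + 0.2·h(Critical) + 0.16·h(Healthy) + 0.12·0
Solving: h(Severe) = 0.4658, h(Critical) = 0.3816, h(Healthy) = 0.5064.
Starting from Healthy, the probability is 0.5064.

0.5064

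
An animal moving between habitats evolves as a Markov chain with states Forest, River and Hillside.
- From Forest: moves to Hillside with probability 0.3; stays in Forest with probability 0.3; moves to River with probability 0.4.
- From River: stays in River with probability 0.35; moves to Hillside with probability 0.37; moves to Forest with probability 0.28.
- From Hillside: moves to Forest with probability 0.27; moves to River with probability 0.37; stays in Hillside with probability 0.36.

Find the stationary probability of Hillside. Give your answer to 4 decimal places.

Let the stationary distribution be π with π = πP and π_1 + π_2 + π_3 = 1.
π_1 = 0.3·π_1 + 0.28·π_2 + 0.27·π_3
π_2 = 0.4·π_1 + 0.35·π_2 + 0.37·π_3
Solving with the normalization constraint gives π = (0.2822, 0.3710, 0.3468).
So the stationary probability of Hillside is 0.3468.

0.3468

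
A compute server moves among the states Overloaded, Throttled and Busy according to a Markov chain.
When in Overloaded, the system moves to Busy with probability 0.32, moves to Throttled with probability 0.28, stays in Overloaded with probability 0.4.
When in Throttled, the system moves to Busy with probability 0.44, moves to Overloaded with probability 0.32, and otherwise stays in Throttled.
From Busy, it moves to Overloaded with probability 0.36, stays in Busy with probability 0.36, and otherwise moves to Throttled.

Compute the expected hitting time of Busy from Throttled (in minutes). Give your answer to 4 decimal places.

2.5109

Let t(s) be the expected number of minutes to first reach Busy from state s, with t(Busy) = 0. Conditioning on the first minute:
t(Overloaded) = 1 + 0.4·t(Overloaded) + 0.28·t(Throttled)
t(Throttled) = 1 + 0.32·t(Overloaded) + 0.24·t(Throttled)
Solving: t(Overloaded) = 2.8384, t(Throttled) = 2.5109.
Expected minutes from Throttled to Busy: 2.5109.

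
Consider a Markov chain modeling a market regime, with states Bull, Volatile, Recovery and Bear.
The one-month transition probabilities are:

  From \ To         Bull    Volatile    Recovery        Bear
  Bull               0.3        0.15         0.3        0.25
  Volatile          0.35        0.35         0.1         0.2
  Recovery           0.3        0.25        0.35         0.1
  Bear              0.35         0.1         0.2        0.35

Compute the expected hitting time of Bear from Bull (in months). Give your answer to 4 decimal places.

5.0363

Let t(s) be the expected number of months to first reach Bear from state s, with t(Bear) = 0. Conditioning on the first month:
t(Bull) = 1 + 0.3·t(Bull) + 0.15·t(Volatile) + 0.3·t(Recovery)
t(Volatile) = 1 + 0.35·t(Bull) + 0.35·t(Volatile) + 0.1·t(Recovery)
t(Recovery) = 1 + 0.3·t(Bull) + 0.25·t(Volatile) + 0.35·t(Recovery)
Solving: t(Bull) = 5.0363, t(Volatile) = 5.1493, t(Recovery) = 5.8434.
Expected months from Bull to Bear: 5.0363.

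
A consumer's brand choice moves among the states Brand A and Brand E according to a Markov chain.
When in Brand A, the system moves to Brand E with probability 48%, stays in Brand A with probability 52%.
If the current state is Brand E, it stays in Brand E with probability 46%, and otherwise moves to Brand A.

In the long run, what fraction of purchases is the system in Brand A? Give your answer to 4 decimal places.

0.5294

Let the stationary distribution be π with π = πP and π_1 + π_2 = 1.
π_1 = 0.52·π_1 + 0.54·π_2
Solving with the normalization constraint gives π = (0.5294, 0.4706).
So the stationary probability of Brand A is 0.5294.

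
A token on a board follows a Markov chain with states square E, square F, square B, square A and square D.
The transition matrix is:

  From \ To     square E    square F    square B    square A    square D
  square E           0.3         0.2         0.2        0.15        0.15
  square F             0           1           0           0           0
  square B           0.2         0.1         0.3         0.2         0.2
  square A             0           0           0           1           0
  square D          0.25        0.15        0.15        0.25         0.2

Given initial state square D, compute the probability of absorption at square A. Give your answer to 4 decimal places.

Let h(s) be the probability of absorption at square A starting from transient state s. Then h(square A) = 1 and h(square F) = 0. By first-step analysis:
h(square E) = 0.3·h(square E) + 0.2·0 + 0.2·h(square B) + 0.15·1 + 0.15·h(square D)
h(square B) = 0.2·h(square E) + 0.1·0 + 0.3·h(square B) + 0.2·1 + 0.2·h(square D)
h(square D) = 0.25·h(square E) + 0.15·0 + 0.15·h(square B) + 0.25·1 + 0.2·h(square D)
Solving: h(square E) = 0.5105, h(square B) = 0.5985, h(square D) = 0.5842.
Starting from square D, the probability is 0.5842.

0.5842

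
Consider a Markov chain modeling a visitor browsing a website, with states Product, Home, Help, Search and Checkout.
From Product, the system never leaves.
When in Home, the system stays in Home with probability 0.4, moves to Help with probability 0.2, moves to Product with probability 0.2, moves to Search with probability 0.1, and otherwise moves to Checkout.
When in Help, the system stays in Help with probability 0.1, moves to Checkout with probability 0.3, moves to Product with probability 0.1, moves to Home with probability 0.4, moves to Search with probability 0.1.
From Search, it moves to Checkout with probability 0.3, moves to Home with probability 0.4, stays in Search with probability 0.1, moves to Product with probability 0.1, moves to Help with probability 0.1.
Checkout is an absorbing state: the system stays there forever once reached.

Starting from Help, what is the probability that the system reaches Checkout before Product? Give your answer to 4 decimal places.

Let h(s) be the probability of absorption at Checkout starting from transient state s. Then h(Checkout) = 1 and h(Product) = 0. By first-step analysis:
h(Home) = 0.2·0 + 0.4·h(Home) + 0.2·h(Help) + 0.1·h(Search) + 0.1·1
h(Help) = 0.1·0 + 0.4·h(Home) + 0.1·h(Help) + 0.1·h(Search) + 0.3·1
h(Search) = 0.1·0 + 0.4·h(Home) + 0.1·h(Help) + 0.1·h(Search) + 0.3·1
Solving: h(Home) = 0.4722, h(Help) = 0.6111, h(Search) = 0.6111.
Starting from Help, the probability is 0.6111.

0.6111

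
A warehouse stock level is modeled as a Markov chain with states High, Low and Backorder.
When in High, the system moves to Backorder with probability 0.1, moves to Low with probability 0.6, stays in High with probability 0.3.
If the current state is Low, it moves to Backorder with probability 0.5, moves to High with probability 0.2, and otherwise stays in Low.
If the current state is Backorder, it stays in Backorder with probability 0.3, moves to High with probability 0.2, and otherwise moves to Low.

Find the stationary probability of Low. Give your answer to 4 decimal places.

Let the stationary distribution be π with π = πP and π_1 + π_2 + π_3 = 1.
π_1 = 0.3·π_1 + 0.2·π_2 + 0.2·π_3
π_2 = 0.6·π_1 + 0.3·π_2 + 0.5·π_3
Solving with the normalization constraint gives π = (0.2222, 0.4352, 0.3426).
So the stationary probability of Low is 0.4352.

0.4352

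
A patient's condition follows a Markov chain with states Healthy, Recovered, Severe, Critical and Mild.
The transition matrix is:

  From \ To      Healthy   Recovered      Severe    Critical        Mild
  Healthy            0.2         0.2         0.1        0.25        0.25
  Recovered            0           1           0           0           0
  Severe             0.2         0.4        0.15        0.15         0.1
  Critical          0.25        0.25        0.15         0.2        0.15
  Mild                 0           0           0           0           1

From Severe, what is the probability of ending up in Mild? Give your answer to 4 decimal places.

0.2976

Let h(s) be the probability of absorption at Mild starting from transient state s. Then h(Mild) = 1 and h(Recovered) = 0. By first-step analysis:
h(Healthy) = 0.2·h(Healthy) + 0.2·0 + 0.1·h(Severe) + 0.25·h(Critical) + 0.25·1
h(Severe) = 0.2·h(Healthy) + 0.4·0 + 0.15·h(Severe) + 0.15·h(Critical) + 0.1·1
h(Critical) = 0.25·h(Healthy) + 0.25·0 + 0.15·h(Severe) + 0.2·h(Critical) + 0.15·1
Solving: h(Healthy) = 0.4718, h(Severe) = 0.2976, h(Critical) = 0.3907.
Starting from Severe, the probability is 0.2976.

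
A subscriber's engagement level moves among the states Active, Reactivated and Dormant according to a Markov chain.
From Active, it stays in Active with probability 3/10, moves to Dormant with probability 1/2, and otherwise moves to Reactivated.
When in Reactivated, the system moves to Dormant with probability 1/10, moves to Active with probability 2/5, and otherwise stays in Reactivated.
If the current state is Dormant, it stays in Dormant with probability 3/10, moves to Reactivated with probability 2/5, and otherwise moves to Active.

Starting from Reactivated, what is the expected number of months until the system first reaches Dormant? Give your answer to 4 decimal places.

4.0741

Let t(s) be the expected number of months to first reach Dormant from state s, with t(Dormant) = 0. Conditioning on the first month:
t(Active) = 1 + 0.3·t(Active) + 0.2·t(Reactivated)
t(Reactivated) = 1 + 0.4·t(Active) + 0.5·t(Reactivated)
Solving: t(Active) = 2.5926, t(Reactivated) = 4.0741.
Expected months from Reactivated to Dormant: 4.0741.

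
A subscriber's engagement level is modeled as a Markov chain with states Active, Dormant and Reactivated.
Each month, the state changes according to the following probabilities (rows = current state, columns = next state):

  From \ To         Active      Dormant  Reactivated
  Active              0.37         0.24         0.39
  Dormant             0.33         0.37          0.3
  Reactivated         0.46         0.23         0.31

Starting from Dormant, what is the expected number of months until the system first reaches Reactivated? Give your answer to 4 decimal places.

Let t(s) be the expected number of months to first reach Reactivated from state s, with t(Reactivated) = 0. Conditioning on the first month:
t(Active) = 1 + 0.37·t(Active) + 0.24·t(Dormant)
t(Dormant) = 1 + 0.33·t(Active) + 0.37·t(Dormant)
Solving: t(Active) = 2.7384, t(Dormant) = 3.0217.
Expected months from Dormant to Reactivated: 3.0217.

3.0217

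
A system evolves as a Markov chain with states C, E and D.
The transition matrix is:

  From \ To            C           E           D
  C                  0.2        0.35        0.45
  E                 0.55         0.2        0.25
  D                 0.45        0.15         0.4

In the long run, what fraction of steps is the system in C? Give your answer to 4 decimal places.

Let the stationary distribution be π with π = πP and π_1 + π_2 + π_3 = 1.
π_1 = 0.2·π_1 + 0.55·π_2 + 0.45·π_3
π_2 = 0.35·π_1 + 0.2·π_2 + 0.15·π_3
Solving with the normalization constraint gives π = (0.3790, 0.2377, 0.3833).
So the stationary probability of C is 0.3790.

0.3790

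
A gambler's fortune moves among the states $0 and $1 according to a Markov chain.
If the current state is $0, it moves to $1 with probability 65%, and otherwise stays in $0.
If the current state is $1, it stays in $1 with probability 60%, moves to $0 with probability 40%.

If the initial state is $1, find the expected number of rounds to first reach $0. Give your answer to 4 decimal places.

Let t(s) be the expected number of rounds to first reach $0 from state s, with t($0) = 0. Conditioning on the first round:
t($1) = 1 + 0.6·t($1)
Solving: t($1) = 2.5000.
Expected rounds from $1 to $0: 2.5000.

2.5000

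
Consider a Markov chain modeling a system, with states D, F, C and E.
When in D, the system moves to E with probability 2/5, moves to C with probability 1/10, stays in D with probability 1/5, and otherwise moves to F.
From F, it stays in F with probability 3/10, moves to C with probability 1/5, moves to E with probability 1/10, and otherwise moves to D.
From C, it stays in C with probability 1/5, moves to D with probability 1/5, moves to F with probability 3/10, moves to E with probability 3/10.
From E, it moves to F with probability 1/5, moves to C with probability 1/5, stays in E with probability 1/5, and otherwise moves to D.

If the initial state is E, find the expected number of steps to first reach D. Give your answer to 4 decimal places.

2.7778

Let t(s) be the expected number of steps to first reach D from state s, with t(D) = 0. Conditioning on the first step:
t(F) = 1 + 0.3·t(F) + 0.2·t(C) + 0.1·t(E)
t(C) = 1 + 0.3·t(F) + 0.2·t(C) + 0.3·t(E)
t(E) = 1 + 0.2·t(F) + 0.2·t(C) + 0.2·t(E)
Solving: t(F) = 2.7778, t(C) = 3.3333, t(E) = 2.7778.
Expected steps from E to D: 2.7778.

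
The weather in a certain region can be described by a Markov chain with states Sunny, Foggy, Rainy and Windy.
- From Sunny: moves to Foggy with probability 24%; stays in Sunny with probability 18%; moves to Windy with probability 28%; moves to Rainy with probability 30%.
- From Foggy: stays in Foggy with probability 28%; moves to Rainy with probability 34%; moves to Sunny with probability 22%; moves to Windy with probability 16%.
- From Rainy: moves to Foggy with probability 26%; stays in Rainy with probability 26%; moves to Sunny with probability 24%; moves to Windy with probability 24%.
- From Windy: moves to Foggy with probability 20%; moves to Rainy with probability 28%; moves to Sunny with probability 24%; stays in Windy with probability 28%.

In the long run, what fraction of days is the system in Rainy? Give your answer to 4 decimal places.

Let the stationary distribution be π with π = πP and π_1 + π_2 + π_3 + π_4 = 1.
π_1 = 0.18·π_1 + 0.22·π_2 + 0.24·π_3 + 0.24·π_4
π_2 = 0.24·π_1 + 0.28·π_2 + 0.26·π_3 + 0.2·π_4
π_3 = 0.3·π_1 + 0.34·π_2 + 0.26·π_3 + 0.28·π_4
Solving with the normalization constraint gives π = (0.2218, 0.2462, 0.2933, 0.2387).
So the stationary probability of Rainy is 0.2933.

0.2933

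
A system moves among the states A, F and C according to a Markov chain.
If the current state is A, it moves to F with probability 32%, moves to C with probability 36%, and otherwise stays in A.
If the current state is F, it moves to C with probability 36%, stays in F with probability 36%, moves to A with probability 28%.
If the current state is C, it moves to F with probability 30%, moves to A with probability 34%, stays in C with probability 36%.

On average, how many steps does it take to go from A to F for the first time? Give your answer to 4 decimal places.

Let t(s) be the expected number of steps to first reach F from state s, with t(F) = 0. Conditioning on the first step:
t(A) = 1 + 0.32·t(A) + 0.36·t(C)
t(C) = 1 + 0.34·t(A) + 0.36·t(C)
Solving: t(A) = 3.1969, t(C) = 3.2609.
Expected steps from A to F: 3.1969.

3.1969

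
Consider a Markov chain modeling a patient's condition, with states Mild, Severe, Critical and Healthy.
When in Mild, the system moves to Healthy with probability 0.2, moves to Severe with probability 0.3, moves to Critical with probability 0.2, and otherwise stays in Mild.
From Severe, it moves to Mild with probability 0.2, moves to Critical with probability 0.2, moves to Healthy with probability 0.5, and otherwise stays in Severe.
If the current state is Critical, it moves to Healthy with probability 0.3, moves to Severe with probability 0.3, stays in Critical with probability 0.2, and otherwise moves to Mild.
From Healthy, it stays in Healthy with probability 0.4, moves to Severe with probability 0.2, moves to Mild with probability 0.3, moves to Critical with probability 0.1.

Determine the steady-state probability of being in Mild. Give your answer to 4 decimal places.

Let the stationary distribution be π with π = πP and π_1 + π_2 + π_3 + π_4 = 1.
π_1 = 0.3·π_1 + 0.2·π_2 + 0.2·π_3 + 0.3·π_4
π_2 = 0.3·π_1 + 0.1·π_2 + 0.3·π_3 + 0.2·π_4
π_3 = 0.2·π_1 + 0.2·π_2 + 0.2·π_3 + 0.1·π_4
Solving with the normalization constraint gives π = (0.2615, 0.2206, 0.1647, 0.3533).
So the stationary probability of Mild is 0.2615.

0.2615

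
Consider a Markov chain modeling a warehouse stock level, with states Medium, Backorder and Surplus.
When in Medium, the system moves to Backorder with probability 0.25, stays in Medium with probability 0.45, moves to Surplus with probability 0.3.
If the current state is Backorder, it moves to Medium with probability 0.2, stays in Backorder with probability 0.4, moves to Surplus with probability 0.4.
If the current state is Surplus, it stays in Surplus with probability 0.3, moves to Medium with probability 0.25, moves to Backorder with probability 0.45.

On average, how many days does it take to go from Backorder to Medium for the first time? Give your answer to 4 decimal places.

4.5833

Let t(s) be the expected number of days to first reach Medium from state s, with t(Medium) = 0. Conditioning on the first day:
t(Backorder) = 1 + 0.4·t(Backorder) + 0.4·t(Surplus)
t(Surplus) = 1 + 0.45·t(Backorder) + 0.3·t(Surplus)
Solving: t(Backorder) = 4.5833, t(Surplus) = 4.3750.
Expected days from Backorder to Medium: 4.5833.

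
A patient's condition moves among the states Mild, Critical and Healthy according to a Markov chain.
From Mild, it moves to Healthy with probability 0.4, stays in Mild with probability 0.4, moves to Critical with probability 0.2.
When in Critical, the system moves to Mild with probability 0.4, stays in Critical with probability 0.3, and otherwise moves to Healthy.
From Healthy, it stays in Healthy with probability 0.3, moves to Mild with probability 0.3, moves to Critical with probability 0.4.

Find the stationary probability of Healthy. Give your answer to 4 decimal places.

0.3366

Let the stationary distribution be π with π = πP and π_1 + π_2 + π_3 = 1.
π_1 = 0.4·π_1 + 0.4·π_2 + 0.3·π_3
π_2 = 0.2·π_1 + 0.3·π_2 + 0.4·π_3
Solving with the normalization constraint gives π = (0.3663, 0.2970, 0.3366).
So the stationary probability of Healthy is 0.3366.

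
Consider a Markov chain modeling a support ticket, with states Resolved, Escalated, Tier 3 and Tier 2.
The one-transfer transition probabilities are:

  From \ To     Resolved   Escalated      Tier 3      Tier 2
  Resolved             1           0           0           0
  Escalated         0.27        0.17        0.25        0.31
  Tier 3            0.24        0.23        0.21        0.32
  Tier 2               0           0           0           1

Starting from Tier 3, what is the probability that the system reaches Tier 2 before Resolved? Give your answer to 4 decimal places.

0.5632

Let h(s) be the probability of absorption at Tier 2 starting from transient state s. Then h(Tier 2) = 1 and h(Resolved) = 0. By first-step analysis:
h(Escalated) = 0.27·0 + 0.17·h(Escalated) + 0.25·h(Tier 3) + 0.31·1
h(Tier 3) = 0.24·0 + 0.23·h(Escalated) + 0.21·h(Tier 3) + 0.32·1
Solving: h(Escalated) = 0.5431, h(Tier 3) = 0.5632.
Starting from Tier 3, the probability is 0.5632.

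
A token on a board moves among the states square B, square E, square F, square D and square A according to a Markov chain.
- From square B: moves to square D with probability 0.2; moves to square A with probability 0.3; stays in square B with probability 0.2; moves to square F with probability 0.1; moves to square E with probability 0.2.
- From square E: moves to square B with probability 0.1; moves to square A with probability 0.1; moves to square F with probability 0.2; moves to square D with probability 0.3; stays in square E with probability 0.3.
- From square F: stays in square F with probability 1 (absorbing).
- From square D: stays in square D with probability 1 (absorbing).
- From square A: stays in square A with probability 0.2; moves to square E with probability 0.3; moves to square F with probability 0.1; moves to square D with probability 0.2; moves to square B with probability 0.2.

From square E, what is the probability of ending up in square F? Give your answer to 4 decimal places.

0.3881

Let h(s) be the probability of absorption at square F starting from transient state s. Then h(square F) = 1 and h(square D) = 0. By first-step analysis:
h(square B) = 0.2·h(square B) + 0.2·h(square E) + 0.1·1 + 0.2·0 + 0.3·h(square A)
h(square E) = 0.1·h(square B) + 0.3·h(square E) + 0.2·1 + 0.3·0 + 0.1·h(square A)
h(square A) = 0.2·h(square B) + 0.3·h(square E) + 0.1·1 + 0.2·0 + 0.2·h(square A)
Solving: h(square B) = 0.3569, h(square E) = 0.3881, h(square A) = 0.3598.
Starting from square E, the probability is 0.3881.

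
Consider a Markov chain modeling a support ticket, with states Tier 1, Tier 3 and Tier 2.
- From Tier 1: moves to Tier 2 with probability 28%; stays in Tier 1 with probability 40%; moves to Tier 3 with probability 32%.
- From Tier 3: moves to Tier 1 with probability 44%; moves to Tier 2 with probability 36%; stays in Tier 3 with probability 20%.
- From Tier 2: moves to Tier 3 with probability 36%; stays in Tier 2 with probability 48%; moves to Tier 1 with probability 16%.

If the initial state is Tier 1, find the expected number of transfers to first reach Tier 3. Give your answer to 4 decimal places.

Let t(s) be the expected number of transfers to first reach Tier 3 from state s, with t(Tier 3) = 0. Conditioning on the first transfer:
t(Tier 1) = 1 + 0.4·t(Tier 1) + 0.28·t(Tier 2)
t(Tier 2) = 1 + 0.16·t(Tier 1) + 0.48·t(Tier 2)
Solving: t(Tier 1) = 2.9940, t(Tier 2) = 2.8443.
Expected transfers from Tier 1 to Tier 3: 2.9940.

2.9940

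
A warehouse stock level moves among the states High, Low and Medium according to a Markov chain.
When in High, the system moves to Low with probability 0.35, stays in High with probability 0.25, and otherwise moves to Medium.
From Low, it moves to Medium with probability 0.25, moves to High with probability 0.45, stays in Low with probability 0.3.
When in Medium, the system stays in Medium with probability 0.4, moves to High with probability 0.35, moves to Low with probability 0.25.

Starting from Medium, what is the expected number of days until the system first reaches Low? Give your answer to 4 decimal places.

3.5484

Let t(s) be the expected number of days to first reach Low from state s, with t(Low) = 0. Conditioning on the first day:
t(High) = 1 + 0.25·t(High) + 0.4·t(Medium)
t(Medium) = 1 + 0.35·t(High) + 0.4·t(Medium)
Solving: t(High) = 3.2258, t(Medium) = 3.5484.
Expected days from Medium to Low: 3.5484.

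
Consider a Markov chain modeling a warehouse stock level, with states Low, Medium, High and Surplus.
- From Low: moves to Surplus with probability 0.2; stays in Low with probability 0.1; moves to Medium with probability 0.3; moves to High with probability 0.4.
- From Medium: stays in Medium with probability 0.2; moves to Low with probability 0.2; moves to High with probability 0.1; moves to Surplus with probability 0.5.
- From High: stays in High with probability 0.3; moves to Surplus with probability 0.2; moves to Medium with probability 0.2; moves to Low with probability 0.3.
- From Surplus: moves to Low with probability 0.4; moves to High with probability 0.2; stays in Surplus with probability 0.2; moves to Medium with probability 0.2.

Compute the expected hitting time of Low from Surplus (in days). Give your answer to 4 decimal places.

2.9412

Let t(s) be the expected number of days to first reach Low from state s, with t(Low) = 0. Conditioning on the first day:
t(Medium) = 1 + 0.2·t(Medium) + 0.1·t(High) + 0.5·t(Surplus)
t(High) = 1 + 0.2·t(Medium) + 0.3·t(High) + 0.2·t(Surplus)
t(Surplus) = 1 + 0.2·t(Medium) + 0.2·t(High) + 0.2·t(Surplus)
Solving: t(Medium) = 3.4967, t(High) = 3.2680, t(Surplus) = 2.9412.
Expected days from Surplus to Low: 2.9412.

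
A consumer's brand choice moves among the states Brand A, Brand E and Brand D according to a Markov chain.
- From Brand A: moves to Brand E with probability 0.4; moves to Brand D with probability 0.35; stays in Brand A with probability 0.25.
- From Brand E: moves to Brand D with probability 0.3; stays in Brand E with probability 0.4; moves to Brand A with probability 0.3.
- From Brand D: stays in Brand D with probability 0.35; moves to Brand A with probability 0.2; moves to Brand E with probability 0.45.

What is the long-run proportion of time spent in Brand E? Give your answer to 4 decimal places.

Let the stationary distribution be π with π = πP and π_1 + π_2 + π_3 = 1.
π_1 = 0.25·π_1 + 0.3·π_2 + 0.2·π_3
π_2 = 0.4·π_1 + 0.4·π_2 + 0.45·π_3
Solving with the normalization constraint gives π = (0.2544, 0.4165, 0.3292).
So the stationary probability of Brand E is 0.4165.

0.4165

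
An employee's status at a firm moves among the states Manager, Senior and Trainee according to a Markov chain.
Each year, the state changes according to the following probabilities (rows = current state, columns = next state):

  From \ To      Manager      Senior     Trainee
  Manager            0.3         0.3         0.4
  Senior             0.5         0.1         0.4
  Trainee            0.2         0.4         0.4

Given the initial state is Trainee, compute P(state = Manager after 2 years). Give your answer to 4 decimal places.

0.3400

Sum over the intermediate state after 1 year:
P = P(Trainee→Manager)·P(Manager→Manager) + P(Trainee→Senior)·P(Senior→Manager) + P(Trainee→Trainee)·P(Trainee→Manager)
  = 0.2×0.3 + 0.4×0.5 + 0.4×0.2
  = 0.0600 + 0.2000 + 0.0800 = 0.3400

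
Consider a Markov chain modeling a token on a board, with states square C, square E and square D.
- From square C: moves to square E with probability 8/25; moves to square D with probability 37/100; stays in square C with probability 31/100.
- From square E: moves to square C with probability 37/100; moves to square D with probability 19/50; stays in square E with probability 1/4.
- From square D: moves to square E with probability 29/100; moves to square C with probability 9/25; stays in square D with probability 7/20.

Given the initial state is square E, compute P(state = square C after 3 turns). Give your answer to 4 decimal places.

0.3457

Propagate the distribution vector 3 turns from square E.
After 0 turns: (0.0000, 1.0000, 0.0000)
After 1 turn: (0.3700, 0.2500, 0.3800)
After 2 turns: (0.3440, 0.2911, 0.3649)
After 3 turns: (0.3457, 0.2887, 0.3656)
P(in square C after 3 turns) = 0.3457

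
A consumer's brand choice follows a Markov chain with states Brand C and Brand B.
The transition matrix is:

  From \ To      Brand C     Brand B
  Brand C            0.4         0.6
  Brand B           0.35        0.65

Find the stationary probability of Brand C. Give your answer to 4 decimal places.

Let the stationary distribution be π with π = πP and π_1 + π_2 = 1.
π_1 = 0.4·π_1 + 0.35·π_2
Solving with the normalization constraint gives π = (0.3684, 0.6316).
So the stationary probability of Brand C is 0.3684.

0.3684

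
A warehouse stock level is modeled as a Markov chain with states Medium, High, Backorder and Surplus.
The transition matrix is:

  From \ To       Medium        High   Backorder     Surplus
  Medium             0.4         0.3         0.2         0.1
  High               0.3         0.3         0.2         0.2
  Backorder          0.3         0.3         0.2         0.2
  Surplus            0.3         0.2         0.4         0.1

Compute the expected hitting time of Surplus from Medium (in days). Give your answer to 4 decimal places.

Let t(s) be the expected number of days to first reach Surplus from state s, with t(Surplus) = 0. Conditioning on the first day:
t(Medium) = 1 + 0.4·t(Medium) + 0.3·t(High) + 0.2·t(Backorder)
t(High) = 1 + 0.3·t(Medium) + 0.3·t(High) + 0.2·t(Backorder)
t(Backorder) = 1 + 0.3·t(Medium) + 0.3·t(High) + 0.2·t(Backorder)
Solving: t(Medium) = 6.6667, t(High) = 6.0000, t(Backorder) = 6.0000.
Expected days from Medium to Surplus: 6.6667.

6.6667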